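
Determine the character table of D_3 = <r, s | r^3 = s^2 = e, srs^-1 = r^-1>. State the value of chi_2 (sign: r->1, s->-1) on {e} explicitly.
Conjugacy classes: {e} of size 1, {r^1, r^2} of size 2, {s, sr, ..., sr^2} of size 3.
Character table:
  irrep \ class              {e} (size 1)  {r^1, r^2} (size 2)  {s, sr, ..., sr^2} (size 3)
  chi_1 (triv)               1             1                    1                          
  chi_2 (sign: r->1, s->-1)  1             1                    -1                         
  chi_3 (2d, j=1)            2             -1                   0                          

Spot check: chi_2 (sign: r->1, s->-1) on {e} = 1.

Working: D_3 has order 2*3 = 6 with 3 conjugacy classes, hence 3 irreducibles. Sum of squared dims 1 + 1 + 4 = 6 = |G|. Linear characters come from the abelianisation; the 2-dimensional irreps have character r^k -> 2*cos(2*pi*j*k/3), reflections -> 0.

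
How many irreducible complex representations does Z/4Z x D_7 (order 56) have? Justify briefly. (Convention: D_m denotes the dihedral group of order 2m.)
20

Justification: The number of irreducible complex representations of a finite group equals its number of conjugacy classes. For a direct product, #classes(G x H) = #classes(G) * #classes(H). Z/4Z has 4 classes (abelian), D_7 has 5 classes, so 4 * 5 = 20, so Z/4Z x D_7 (order 56) has exactly 20 irreducible complex representations.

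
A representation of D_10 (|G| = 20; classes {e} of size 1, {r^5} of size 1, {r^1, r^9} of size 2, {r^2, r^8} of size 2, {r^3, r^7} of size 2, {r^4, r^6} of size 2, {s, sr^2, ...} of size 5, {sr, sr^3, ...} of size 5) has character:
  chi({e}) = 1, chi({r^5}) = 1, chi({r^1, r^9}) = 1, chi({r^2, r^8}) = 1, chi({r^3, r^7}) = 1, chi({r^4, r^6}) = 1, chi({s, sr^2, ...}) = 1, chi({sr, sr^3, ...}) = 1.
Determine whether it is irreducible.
Irreducible: <chi, chi> = 1.

Justification: <chi, chi> = (1/|G|) sum_C |C| * |chi(C)|^2 = (1/20)[1*|1|^2 + 1*|1|^2 + 2*|1|^2 + 2*|1|^2 + 2*|1|^2 + 2*|1|^2 + 5*|1|^2 + 5*|1|^2]
  = (1/20)[(1) + (1) + (2) + (2) + (2) + (2) + (5) + (5)] = 20/20 = 1.
A character is irreducible iff <chi, chi> = 1, so this representation is irreducible.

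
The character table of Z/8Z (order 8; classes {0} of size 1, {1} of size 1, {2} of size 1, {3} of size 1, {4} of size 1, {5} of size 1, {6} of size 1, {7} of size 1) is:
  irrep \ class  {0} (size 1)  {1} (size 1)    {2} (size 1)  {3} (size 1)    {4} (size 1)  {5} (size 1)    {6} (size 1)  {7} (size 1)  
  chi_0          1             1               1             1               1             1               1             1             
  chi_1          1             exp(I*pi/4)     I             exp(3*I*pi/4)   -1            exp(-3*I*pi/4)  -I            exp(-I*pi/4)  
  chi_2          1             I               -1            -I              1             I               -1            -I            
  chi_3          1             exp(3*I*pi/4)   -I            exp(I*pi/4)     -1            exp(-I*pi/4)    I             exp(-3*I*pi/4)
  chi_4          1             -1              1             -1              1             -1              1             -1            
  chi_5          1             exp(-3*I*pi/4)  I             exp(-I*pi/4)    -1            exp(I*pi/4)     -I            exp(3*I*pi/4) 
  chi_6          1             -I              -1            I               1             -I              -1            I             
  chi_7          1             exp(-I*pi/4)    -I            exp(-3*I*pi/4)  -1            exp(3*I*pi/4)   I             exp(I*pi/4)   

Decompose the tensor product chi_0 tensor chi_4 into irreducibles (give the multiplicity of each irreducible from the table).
chi_0 tensor chi_4 = chi_4 (all other irreducibles have multiplicity 0).

Derivation: The character of a tensor product is the pointwise product (chi_0 * chi_4)(C) = chi_0(C) * chi_4(C):
  {0}: (1)*(1), {1}: (1)*(-1), {2}: (1)*(1), {3}: (1)*(-1), {4}: (1)*(1), {5}: (1)*(-1), {6}: (1)*(1), {7}: (1)*(-1)
so (chi_0 * chi_4) takes values
  {0} -> 1, {1} -> -1, {2} -> 1, {3} -> -1, {4} -> 1, {5} -> -1, {6} -> 1, {7} -> -1.
Now take the inner product of this character with each irreducible chi from the table, <chi_0*chi_4, chi> = (1/8) sum_C |C| (chi_0*chi_4)(C) conj(chi(C)):
  <chi_0*chi_4, chi_0> = (1/8)[1*(1)*conj(1) + 1*(-1)*conj(1) + 1*(1)*conj(1) + 1*(-1)*conj(1) + 1*(1)*conj(1) + 1*(-1)*conj(1) + 1*(1)*conj(1) + 1*(-1)*conj(1)]
      = (1/8)[(1) + (-1) + (1) + (-1) + (1) + (-1) + (1) + (-1)] = 0/8 = 0
  <chi_0*chi_4, chi_1> = (1/8)[1*(1)*conj(1) + 1*(-1)*conj(exp(I*pi/4)) + 1*(1)*conj(I) + 1*(-1)*conj(exp(3*I*pi/4)) + 1*(1)*conj(-1) + 1*(-1)*conj(exp(-3*I*pi/4)) + 1*(1)*conj(-I) + 1*(-1)*conj(exp(-I*pi/4))]
      = (1/8)[(1) + (-exp(-I*pi/4)) + (-I) + (-exp(-3*I*pi/4)) + (-1) + (-exp(3*I*pi/4)) + (I) + (-exp(I*pi/4))] = 0/8 = 0
  <chi_0*chi_4, chi_2> = (1/8)[1*(1)*conj(1) + 1*(-1)*conj(I) + 1*(1)*conj(-1) + 1*(-1)*conj(-I) + 1*(1)*conj(1) + 1*(-1)*conj(I) + 1*(1)*conj(-1) + 1*(-1)*conj(-I)]
      = (1/8)[(1) + (I) + (-1) + (-I) + (1) + (I) + (-1) + (-I)] = 0/8 = 0
  <chi_0*chi_4, chi_3> = (1/8)[1*(1)*conj(1) + 1*(-1)*conj(exp(3*I*pi/4)) + 1*(1)*conj(-I) + 1*(-1)*conj(exp(I*pi/4)) + 1*(1)*conj(-1) + 1*(-1)*conj(exp(-I*pi/4)) + 1*(1)*conj(I) + 1*(-1)*conj(exp(-3*I*pi/4))]
      = (1/8)[(1) + (-exp(-3*I*pi/4)) + (I) + (-exp(-I*pi/4)) + (-1) + (-exp(I*pi/4)) + (-I) + (-exp(3*I*pi/4))] = 0/8 = 0
  <chi_0*chi_4, chi_4> = (1/8)[1*(1)*conj(1) + 1*(-1)*conj(-1) + 1*(1)*conj(1) + 1*(-1)*conj(-1) + 1*(1)*conj(1) + 1*(-1)*conj(-1) + 1*(1)*conj(1) + 1*(-1)*conj(-1)]
      = (1/8)[(1) + (1) + (1) + (1) + (1) + (1) + (1) + (1)] = 8/8 = 1
  <chi_0*chi_4, chi_5> = (1/8)[1*(1)*conj(1) + 1*(-1)*conj(exp(-3*I*pi/4)) + 1*(1)*conj(I) + 1*(-1)*conj(exp(-I*pi/4)) + 1*(1)*conj(-1) + 1*(-1)*conj(exp(I*pi/4)) + 1*(1)*conj(-I) + 1*(-1)*conj(exp(3*I*pi/4))]
      = (1/8)[(1) + (-exp(3*I*pi/4)) + (-I) + (-exp(I*pi/4)) + (-1) + (-exp(-I*pi/4)) + (I) + (-exp(-3*I*pi/4))] = 0/8 = 0
  <chi_0*chi_4, chi_6> = (1/8)[1*(1)*conj(1) + 1*(-1)*conj(-I) + 1*(1)*conj(-1) + 1*(-1)*conj(I) + 1*(1)*conj(1) + 1*(-1)*conj(-I) + 1*(1)*conj(-1) + 1*(-1)*conj(I)]
      = (1/8)[(1) + (-I) + (-1) + (I) + (1) + (-I) + (-1) + (I)] = 0/8 = 0
  <chi_0*chi_4, chi_7> = (1/8)[1*(1)*conj(1) + 1*(-1)*conj(exp(-I*pi/4)) + 1*(1)*conj(-I) + 1*(-1)*conj(exp(-3*I*pi/4)) + 1*(1)*conj(-1) + 1*(-1)*conj(exp(3*I*pi/4)) + 1*(1)*conj(I) + 1*(-1)*conj(exp(I*pi/4))]
      = (1/8)[(1) + (-exp(I*pi/4)) + (I) + (-exp(3*I*pi/4)) + (-1) + (-exp(-3*I*pi/4)) + (-I) + (-exp(-I*pi/4))] = 0/8 = 0
(Exp terms are combined using exp(i*s)*conj(exp(i*t)) = exp(i*(s-t)), and sums of them are collapsed using the identity that for every m > 1 the m distinct m-th roots of unity sum to 0, e.g. 1 + exp(2*I*pi/3) + exp(-2*I*pi/3) = 0.)
Hence the multiplicities are chi_4: 1. Dimension check: dim(chi_0)*dim(chi_4) = 1*1 = 1 and sum (mult * dim) = 1*1 = 1.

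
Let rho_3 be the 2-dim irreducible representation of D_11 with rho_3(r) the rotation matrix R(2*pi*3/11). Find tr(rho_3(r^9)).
chi_{rho_3}(r^9) = 2*cos(2*pi*3*9/11) = -2*cos(pi/11)

rho_3(r^9) is rotation by angle 2*pi*3*9/11, whose trace is 2*cos(2*pi*3*9/11) = -2*cos(pi/11).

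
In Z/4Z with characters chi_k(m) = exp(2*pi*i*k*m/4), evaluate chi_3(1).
chi_3(1) = zeta_4^3 = -I

Proof sketch: chi_3(1) = zeta_4^(3*1) = zeta_4^3. Since zeta_4^4 = 1, this equals zeta_4^3 = exp(2*pi*i*3/4) = -I.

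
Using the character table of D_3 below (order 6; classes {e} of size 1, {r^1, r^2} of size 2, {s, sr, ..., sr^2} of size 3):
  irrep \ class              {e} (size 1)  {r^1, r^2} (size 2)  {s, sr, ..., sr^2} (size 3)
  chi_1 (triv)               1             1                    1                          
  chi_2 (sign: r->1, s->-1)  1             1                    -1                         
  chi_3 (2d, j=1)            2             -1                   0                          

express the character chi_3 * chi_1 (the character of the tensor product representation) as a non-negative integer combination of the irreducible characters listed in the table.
chi_3 tensor chi_1 = chi_3 (all other irreducibles have multiplicity 0).

Explanation: The character of a tensor product is the pointwise product (chi_3 * chi_1)(C) = chi_3(C) * chi_1(C):
  {e}: (2)*(1), {r^1, r^2}: (-1)*(1), {s, sr, ..., sr^2}: (0)*(1)
so (chi_3 * chi_1) takes values
  {e} -> 2, {r^1, r^2} -> -1, {s, sr, ..., sr^2} -> 0.
Now take the inner product of this character with each irreducible chi from the table, <chi_3*chi_1, chi> = (1/6) sum_C |C| (chi_3*chi_1)(C) conj(chi(C)):
  <chi_3*chi_1, chi_1> = (1/6)[1*(2)*conj(1) + 2*(-1)*conj(1) + 3*(0)*conj(1)]
      = (1/6)[(2) + (-2) + (0)] = 0/6 = 0
  <chi_3*chi_1, chi_2> = (1/6)[1*(2)*conj(1) + 2*(-1)*conj(1) + 3*(0)*conj(-1)]
      = (1/6)[(2) + (-2) + (0)] = 0/6 = 0
  <chi_3*chi_1, chi_3> = (1/6)[1*(2)*conj(2) + 2*(-1)*conj(-1) + 3*(0)*conj(0)]
      = (1/6)[(4) + (2) + (0)] = 6/6 = 1
Hence the multiplicities are chi_3: 1. Dimension check: dim(chi_3)*dim(chi_1) = 2*1 = 2 and sum (mult * dim) = 1*2 = 2.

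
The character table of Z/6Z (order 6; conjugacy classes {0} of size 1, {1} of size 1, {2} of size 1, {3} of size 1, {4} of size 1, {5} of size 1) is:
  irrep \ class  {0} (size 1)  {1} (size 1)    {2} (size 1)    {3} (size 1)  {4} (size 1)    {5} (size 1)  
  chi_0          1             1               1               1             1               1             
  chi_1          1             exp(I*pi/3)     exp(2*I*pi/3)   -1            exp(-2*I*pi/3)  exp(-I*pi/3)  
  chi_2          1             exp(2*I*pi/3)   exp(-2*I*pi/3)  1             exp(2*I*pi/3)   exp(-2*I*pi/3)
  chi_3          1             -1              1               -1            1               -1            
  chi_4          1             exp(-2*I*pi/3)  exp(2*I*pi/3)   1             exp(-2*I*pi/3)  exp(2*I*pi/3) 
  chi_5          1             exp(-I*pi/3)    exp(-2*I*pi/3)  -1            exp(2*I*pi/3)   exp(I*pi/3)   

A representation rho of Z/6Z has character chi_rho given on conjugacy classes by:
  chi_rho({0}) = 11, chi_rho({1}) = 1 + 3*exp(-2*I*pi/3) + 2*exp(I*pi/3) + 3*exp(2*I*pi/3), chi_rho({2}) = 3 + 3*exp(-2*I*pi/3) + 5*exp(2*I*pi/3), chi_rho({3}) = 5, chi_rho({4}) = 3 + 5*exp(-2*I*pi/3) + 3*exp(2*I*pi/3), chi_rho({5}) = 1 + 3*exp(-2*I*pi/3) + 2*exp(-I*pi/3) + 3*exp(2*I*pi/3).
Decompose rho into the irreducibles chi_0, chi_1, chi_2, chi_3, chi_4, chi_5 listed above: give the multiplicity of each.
Multiplicities: chi_0: 2, chi_1: 2, chi_2: 3, chi_3: 1, chi_4: 3, chi_5: 0.

Use <chi_rho, chi> = (1/|G|) sum_C |C| * chi_rho(C) * conj(chi(C)) with |G| = 6 for each irreducible chi in the table:
  <chi_rho, chi_0> = (1/6)[1*(11)*conj(1) + 1*(1 + 3*exp(-2*I*pi/3) + 2*exp(I*pi/3) + 3*exp(2*I*pi/3))*conj(1) + 1*(3 + 3*exp(-2*I*pi/3) + 5*exp(2*I*pi/3))*conj(1) + 1*(5)*conj(1) + 1*(3 + 5*exp(-2*I*pi/3) + 3*exp(2*I*pi/3))*conj(1) + 1*(1 + 3*exp(-2*I*pi/3) + 2*exp(-I*pi/3) + 3*exp(2*I*pi/3))*conj(1)]
      = (1/6)[(11) + (1 + 3*exp(-2*I*pi/3) + 2*exp(I*pi/3) + 3*exp(2*I*pi/3)) + (3 + 3*exp(-2*I*pi/3) + 5*exp(2*I*pi/3)) + (5) + (3 + 5*exp(-2*I*pi/3) + 3*exp(2*I*pi/3)) + (1 + 3*exp(-2*I*pi/3) + 2*exp(-I*pi/3) + 3*exp(2*I*pi/3))] = 12/6 = 2
  <chi_rho, chi_1> = (1/6)[1*(11)*conj(1) + 1*(1 + 3*exp(-2*I*pi/3) + 2*exp(I*pi/3) + 3*exp(2*I*pi/3))*conj(exp(I*pi/3)) + 1*(3 + 3*exp(-2*I*pi/3) + 5*exp(2*I*pi/3))*conj(exp(2*I*pi/3)) + 1*(5)*conj(-1) + 1*(3 + 5*exp(-2*I*pi/3) + 3*exp(2*I*pi/3))*conj(exp(-2*I*pi/3)) + 1*(1 + 3*exp(-2*I*pi/3) + 2*exp(-I*pi/3) + 3*exp(2*I*pi/3))*conj(exp(-I*pi/3))]
      = (1/6)[(11) + (-1 + exp(-I*pi/3) + 3*exp(I*pi/3)) + (2) + (-5) + (2) + (-1 + 3*exp(-I*pi/3) + exp(I*pi/3))] = 12/6 = 2
  <chi_rho, chi_2> = (1/6)[1*(11)*conj(1) + 1*(1 + 3*exp(-2*I*pi/3) + 2*exp(I*pi/3) + 3*exp(2*I*pi/3))*conj(exp(2*I*pi/3)) + 1*(3 + 3*exp(-2*I*pi/3) + 5*exp(2*I*pi/3))*conj(exp(-2*I*pi/3)) + 1*(5)*conj(1) + 1*(3 + 5*exp(-2*I*pi/3) + 3*exp(2*I*pi/3))*conj(exp(2*I*pi/3)) + 1*(1 + 3*exp(-2*I*pi/3) + 2*exp(-I*pi/3) + 3*exp(2*I*pi/3))*conj(exp(-2*I*pi/3))]
      = (1/6)[(11) + (2) + (3 + 5*exp(-2*I*pi/3) + 3*exp(2*I*pi/3)) + (5) + (3 + 3*exp(-2*I*pi/3) + 5*exp(2*I*pi/3)) + (2)] = 18/6 = 3
  <chi_rho, chi_3> = (1/6)[1*(11)*conj(1) + 1*(1 + 3*exp(-2*I*pi/3) + 2*exp(I*pi/3) + 3*exp(2*I*pi/3))*conj(-1) + 1*(3 + 3*exp(-2*I*pi/3) + 5*exp(2*I*pi/3))*conj(1) + 1*(5)*conj(-1) + 1*(3 + 5*exp(-2*I*pi/3) + 3*exp(2*I*pi/3))*conj(1) + 1*(1 + 3*exp(-2*I*pi/3) + 2*exp(-I*pi/3) + 3*exp(2*I*pi/3))*conj(-1)]
      = (1/6)[(11) + (-1 - 3*exp(2*I*pi/3) - 2*exp(I*pi/3) - 3*exp(-2*I*pi/3)) + (3 + 3*exp(-2*I*pi/3) + 5*exp(2*I*pi/3)) + (-5) + (3 + 5*exp(-2*I*pi/3) + 3*exp(2*I*pi/3)) + (-1 - 3*exp(2*I*pi/3) - 2*exp(-I*pi/3) - 3*exp(-2*I*pi/3))] = 6/6 = 1
  <chi_rho, chi_4> = (1/6)[1*(11)*conj(1) + 1*(1 + 3*exp(-2*I*pi/3) + 2*exp(I*pi/3) + 3*exp(2*I*pi/3))*conj(exp(-2*I*pi/3)) + 1*(3 + 3*exp(-2*I*pi/3) + 5*exp(2*I*pi/3))*conj(exp(2*I*pi/3)) + 1*(5)*conj(1) + 1*(3 + 5*exp(-2*I*pi/3) + 3*exp(2*I*pi/3))*conj(exp(-2*I*pi/3)) + 1*(1 + 3*exp(-2*I*pi/3) + 2*exp(-I*pi/3) + 3*exp(2*I*pi/3))*conj(exp(2*I*pi/3))]
      = (1/6)[(11) + (1 + 3*exp(-2*I*pi/3) + exp(2*I*pi/3)) + (2) + (5) + (2) + (1 + exp(-2*I*pi/3) + 3*exp(2*I*pi/3))] = 18/6 = 3
  <chi_rho, chi_5> = (1/6)[1*(11)*conj(1) + 1*(1 + 3*exp(-2*I*pi/3) + 2*exp(I*pi/3) + 3*exp(2*I*pi/3))*conj(exp(-I*pi/3)) + 1*(3 + 3*exp(-2*I*pi/3) + 5*exp(2*I*pi/3))*conj(exp(-2*I*pi/3)) + 1*(5)*conj(-1) + 1*(3 + 5*exp(-2*I*pi/3) + 3*exp(2*I*pi/3))*conj(exp(2*I*pi/3)) + 1*(1 + 3*exp(-2*I*pi/3) + 2*exp(-I*pi/3) + 3*exp(2*I*pi/3))*conj(exp(I*pi/3))]
      = (1/6)[(11) + (-2) + (3 + 5*exp(-2*I*pi/3) + 3*exp(2*I*pi/3)) + (-5) + (3 + 3*exp(-2*I*pi/3) + 5*exp(2*I*pi/3)) + (-2)] = 0/6 = 0
(Exp terms are combined using exp(i*s)*conj(exp(i*t)) = exp(i*(s-t)), and sums of them are collapsed using the identity that for every m > 1 the m distinct m-th roots of unity sum to 0, e.g. 1 + exp(2*I*pi/3) + exp(-2*I*pi/3) = 0.)
Dimension check: dim(rho) = sum (mult * dim) = 2*1 + 2*1 + 3*1 + 1*1 + 3*1 + 0*1 = 11 = chi_rho(e) = 11.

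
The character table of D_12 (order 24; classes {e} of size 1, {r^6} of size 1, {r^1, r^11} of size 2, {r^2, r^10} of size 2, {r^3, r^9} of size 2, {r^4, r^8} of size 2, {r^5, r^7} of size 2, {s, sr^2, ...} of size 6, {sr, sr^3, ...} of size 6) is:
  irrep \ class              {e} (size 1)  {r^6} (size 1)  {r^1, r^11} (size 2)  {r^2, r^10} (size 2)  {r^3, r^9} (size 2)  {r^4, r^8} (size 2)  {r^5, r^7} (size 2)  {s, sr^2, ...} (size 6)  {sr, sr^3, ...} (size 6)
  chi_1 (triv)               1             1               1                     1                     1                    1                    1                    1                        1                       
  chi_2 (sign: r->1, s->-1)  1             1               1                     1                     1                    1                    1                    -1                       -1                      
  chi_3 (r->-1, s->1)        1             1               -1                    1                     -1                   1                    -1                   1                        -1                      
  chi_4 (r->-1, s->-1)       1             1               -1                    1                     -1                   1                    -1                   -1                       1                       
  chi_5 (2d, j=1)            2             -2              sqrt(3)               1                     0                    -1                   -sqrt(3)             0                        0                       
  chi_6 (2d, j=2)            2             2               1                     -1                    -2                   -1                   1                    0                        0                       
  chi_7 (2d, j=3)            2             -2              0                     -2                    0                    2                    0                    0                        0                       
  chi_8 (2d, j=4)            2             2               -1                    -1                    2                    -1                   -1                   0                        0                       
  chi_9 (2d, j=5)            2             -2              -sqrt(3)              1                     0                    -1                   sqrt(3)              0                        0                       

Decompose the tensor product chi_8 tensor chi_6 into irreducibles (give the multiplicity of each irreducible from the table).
chi_8 tensor chi_6 = chi_3 + chi_4 + chi_6 (all other irreducibles have multiplicity 0).

The character of a tensor product is the pointwise product (chi_8 * chi_6)(C) = chi_8(C) * chi_6(C):
  {e}: (2)*(2), {r^6}: (2)*(2), {r^1, r^11}: (-1)*(1), {r^2, r^10}: (-1)*(-1), {r^3, r^9}: (2)*(-2), {r^4, r^8}: (-1)*(-1), {r^5, r^7}: (-1)*(1), {s, sr^2, ...}: (0)*(0), {sr, sr^3, ...}: (0)*(0)
so (chi_8 * chi_6) takes values
  {e} -> 4, {r^6} -> 4, {r^1, r^11} -> -1, {r^2, r^10} -> 1, {r^3, r^9} -> -4, {r^4, r^8} -> 1, {r^5, r^7} -> -1, {s, sr^2, ...} -> 0, {sr, sr^3, ...} -> 0.
Now take the inner product of this character with each irreducible chi from the table, <chi_8*chi_6, chi> = (1/24) sum_C |C| (chi_8*chi_6)(C) conj(chi(C)):
  <chi_8*chi_6, chi_1> = (1/24)[1*(4)*conj(1) + 1*(4)*conj(1) + 2*(-1)*conj(1) + 2*(1)*conj(1) + 2*(-4)*conj(1) + 2*(1)*conj(1) + 2*(-1)*conj(1) + 6*(0)*conj(1) + 6*(0)*conj(1)]
      = (1/24)[(4) + (4) + (-2) + (2) + (-8) + (2) + (-2) + (0) + (0)] = 0/24 = 0
  <chi_8*chi_6, chi_2> = (1/24)[1*(4)*conj(1) + 1*(4)*conj(1) + 2*(-1)*conj(1) + 2*(1)*conj(1) + 2*(-4)*conj(1) + 2*(1)*conj(1) + 2*(-1)*conj(1) + 6*(0)*conj(-1) + 6*(0)*conj(-1)]
      = (1/24)[(4) + (4) + (-2) + (2) + (-8) + (2) + (-2) + (0) + (0)] = 0/24 = 0
  <chi_8*chi_6, chi_3> = (1/24)[1*(4)*conj(1) + 1*(4)*conj(1) + 2*(-1)*conj(-1) + 2*(1)*conj(1) + 2*(-4)*conj(-1) + 2*(1)*conj(1) + 2*(-1)*conj(-1) + 6*(0)*conj(1) + 6*(0)*conj(-1)]
      = (1/24)[(4) + (4) + (2) + (2) + (8) + (2) + (2) + (0) + (0)] = 24/24 = 1
  <chi_8*chi_6, chi_4> = (1/24)[1*(4)*conj(1) + 1*(4)*conj(1) + 2*(-1)*conj(-1) + 2*(1)*conj(1) + 2*(-4)*conj(-1) + 2*(1)*conj(1) + 2*(-1)*conj(-1) + 6*(0)*conj(-1) + 6*(0)*conj(1)]
      = (1/24)[(4) + (4) + (2) + (2) + (8) + (2) + (2) + (0) + (0)] = 24/24 = 1
  <chi_8*chi_6, chi_5> = (1/24)[1*(4)*conj(2) + 1*(4)*conj(-2) + 2*(-1)*conj(sqrt(3)) + 2*(1)*conj(1) + 2*(-4)*conj(0) + 2*(1)*conj(-1) + 2*(-1)*conj(-sqrt(3)) + 6*(0)*conj(0) + 6*(0)*conj(0)]
      = (1/24)[(8) + (-8) + (-2*sqrt(3)) + (2) + (0) + (-2) + (2*sqrt(3)) + (0) + (0)] = 0/24 = 0
  <chi_8*chi_6, chi_6> = (1/24)[1*(4)*conj(2) + 1*(4)*conj(2) + 2*(-1)*conj(1) + 2*(1)*conj(-1) + 2*(-4)*conj(-2) + 2*(1)*conj(-1) + 2*(-1)*conj(1) + 6*(0)*conj(0) + 6*(0)*conj(0)]
      = (1/24)[(8) + (8) + (-2) + (-2) + (16) + (-2) + (-2) + (0) + (0)] = 24/24 = 1
  <chi_8*chi_6, chi_7> = (1/24)[1*(4)*conj(2) + 1*(4)*conj(-2) + 2*(-1)*conj(0) + 2*(1)*conj(-2) + 2*(-4)*conj(0) + 2*(1)*conj(2) + 2*(-1)*conj(0) + 6*(0)*conj(0) + 6*(0)*conj(0)]
      = (1/24)[(8) + (-8) + (0) + (-4) + (0) + (4) + (0) + (0) + (0)] = 0/24 = 0
  <chi_8*chi_6, chi_8> = (1/24)[1*(4)*conj(2) + 1*(4)*conj(2) + 2*(-1)*conj(-1) + 2*(1)*conj(-1) + 2*(-4)*conj(2) + 2*(1)*conj(-1) + 2*(-1)*conj(-1) + 6*(0)*conj(0) + 6*(0)*conj(0)]
      = (1/24)[(8) + (8) + (2) + (-2) + (-16) + (-2) + (2) + (0) + (0)] = 0/24 = 0
  <chi_8*chi_6, chi_9> = (1/24)[1*(4)*conj(2) + 1*(4)*conj(-2) + 2*(-1)*conj(-sqrt(3)) + 2*(1)*conj(1) + 2*(-4)*conj(0) + 2*(1)*conj(-1) + 2*(-1)*conj(sqrt(3)) + 6*(0)*conj(0) + 6*(0)*conj(0)]
      = (1/24)[(8) + (-8) + (2*sqrt(3)) + (2) + (0) + (-2) + (-2*sqrt(3)) + (0) + (0)] = 0/24 = 0
Hence the multiplicities are chi_3: 1, chi_4: 1, chi_6: 1. Dimension check: dim(chi_8)*dim(chi_6) = 2*2 = 4 and sum (mult * dim) = 1*1 + 1*1 + 1*2 = 4.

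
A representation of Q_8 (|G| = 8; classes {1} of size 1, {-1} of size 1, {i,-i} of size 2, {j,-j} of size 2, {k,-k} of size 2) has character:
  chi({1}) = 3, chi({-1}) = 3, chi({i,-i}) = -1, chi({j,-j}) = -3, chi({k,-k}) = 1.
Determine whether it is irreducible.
Not irreducible (reducible): <chi, chi> = 5 > 1.

Solution. <chi, chi> = (1/|G|) sum_C |C| * |chi(C)|^2 = (1/8)[1*|3|^2 + 1*|3|^2 + 2*|-1|^2 + 2*|-3|^2 + 2*|1|^2]
  = (1/8)[(9) + (9) + (2) + (18) + (2)] = 40/8 = 5.
A character is irreducible iff <chi, chi> = 1, so this representation is reducible.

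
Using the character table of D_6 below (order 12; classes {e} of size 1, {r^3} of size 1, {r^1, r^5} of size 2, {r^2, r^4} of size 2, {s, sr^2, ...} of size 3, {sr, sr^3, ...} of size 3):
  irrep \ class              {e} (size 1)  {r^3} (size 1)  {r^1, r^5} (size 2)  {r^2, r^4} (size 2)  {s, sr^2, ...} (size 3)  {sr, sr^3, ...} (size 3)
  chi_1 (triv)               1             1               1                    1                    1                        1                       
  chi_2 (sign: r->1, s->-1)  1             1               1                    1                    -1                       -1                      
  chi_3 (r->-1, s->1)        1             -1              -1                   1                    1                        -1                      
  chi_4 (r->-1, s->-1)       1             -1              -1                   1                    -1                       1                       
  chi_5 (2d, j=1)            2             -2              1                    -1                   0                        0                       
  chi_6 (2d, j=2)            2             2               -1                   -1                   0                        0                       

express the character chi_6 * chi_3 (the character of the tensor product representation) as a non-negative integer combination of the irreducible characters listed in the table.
chi_6 tensor chi_3 = chi_5 (all other irreducibles have multiplicity 0).

Explanation: The character of a tensor product is the pointwise product (chi_6 * chi_3)(C) = chi_6(C) * chi_3(C):
  {e}: (2)*(1), {r^3}: (2)*(-1), {r^1, r^5}: (-1)*(-1), {r^2, r^4}: (-1)*(1), {s, sr^2, ...}: (0)*(1), {sr, sr^3, ...}: (0)*(-1)
so (chi_6 * chi_3) takes values
  {e} -> 2, {r^3} -> -2, {r^1, r^5} -> 1, {r^2, r^4} -> -1, {s, sr^2, ...} -> 0, {sr, sr^3, ...} -> 0.
Now take the inner product of this character with each irreducible chi from the table, <chi_6*chi_3, chi> = (1/12) sum_C |C| (chi_6*chi_3)(C) conj(chi(C)):
  <chi_6*chi_3, chi_1> = (1/12)[1*(2)*conj(1) + 1*(-2)*conj(1) + 2*(1)*conj(1) + 2*(-1)*conj(1) + 3*(0)*conj(1) + 3*(0)*conj(1)]
      = (1/12)[(2) + (-2) + (2) + (-2) + (0) + (0)] = 0/12 = 0
  <chi_6*chi_3, chi_2> = (1/12)[1*(2)*conj(1) + 1*(-2)*conj(1) + 2*(1)*conj(1) + 2*(-1)*conj(1) + 3*(0)*conj(-1) + 3*(0)*conj(-1)]
      = (1/12)[(2) + (-2) + (2) + (-2) + (0) + (0)] = 0/12 = 0
  <chi_6*chi_3, chi_3> = (1/12)[1*(2)*conj(1) + 1*(-2)*conj(-1) + 2*(1)*conj(-1) + 2*(-1)*conj(1) + 3*(0)*conj(1) + 3*(0)*conj(-1)]
      = (1/12)[(2) + (2) + (-2) + (-2) + (0) + (0)] = 0/12 = 0
  <chi_6*chi_3, chi_4> = (1/12)[1*(2)*conj(1) + 1*(-2)*conj(-1) + 2*(1)*conj(-1) + 2*(-1)*conj(1) + 3*(0)*conj(-1) + 3*(0)*conj(1)]
      = (1/12)[(2) + (2) + (-2) + (-2) + (0) + (0)] = 0/12 = 0
  <chi_6*chi_3, chi_5> = (1/12)[1*(2)*conj(2) + 1*(-2)*conj(-2) + 2*(1)*conj(1) + 2*(-1)*conj(-1) + 3*(0)*conj(0) + 3*(0)*conj(0)]
      = (1/12)[(4) + (4) + (2) + (2) + (0) + (0)] = 12/12 = 1
  <chi_6*chi_3, chi_6> = (1/12)[1*(2)*conj(2) + 1*(-2)*conj(2) + 2*(1)*conj(-1) + 2*(-1)*conj(-1) + 3*(0)*conj(0) + 3*(0)*conj(0)]
      = (1/12)[(4) + (-4) + (-2) + (2) + (0) + (0)] = 0/12 = 0
Hence the multiplicities are chi_5: 1. Dimension check: dim(chi_6)*dim(chi_3) = 2*1 = 2 and sum (mult * dim) = 1*2 = 2.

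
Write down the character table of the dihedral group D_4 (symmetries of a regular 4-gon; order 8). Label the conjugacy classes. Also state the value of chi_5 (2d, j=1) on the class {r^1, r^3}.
Conjugacy classes: {e} of size 1, {r^2} of size 1, {r^1, r^3} of size 2, {s, sr^2, ...} of size 2, {sr, sr^3, ...} of size 2.
Character table:
  irrep \ class              {e} (size 1)  {r^2} (size 1)  {r^1, r^3} (size 2)  {s, sr^2, ...} (size 2)  {sr, sr^3, ...} (size 2)
  chi_1 (triv)               1             1               1                    1                        1                       
  chi_2 (sign: r->1, s->-1)  1             1               1                    -1                       -1                      
  chi_3 (r->-1, s->1)        1             1               -1                   1                        -1                      
  chi_4 (r->-1, s->-1)       1             1               -1                   -1                       1                       
  chi_5 (2d, j=1)            2             -2              0                    0                        0                       

Spot check: chi_5 (2d, j=1) on {r^1, r^3} = 0.

Justification: D_4 has order 2*4 = 8 with 5 conjugacy classes, hence 5 irreducibles. Sum of squared dims 1 + 1 + 1 + 1 + 4 = 8 = |G|. Linear characters come from the abelianisation; the 2-dimensional irreps have character r^k -> 2*cos(2*pi*j*k/4), reflections -> 0.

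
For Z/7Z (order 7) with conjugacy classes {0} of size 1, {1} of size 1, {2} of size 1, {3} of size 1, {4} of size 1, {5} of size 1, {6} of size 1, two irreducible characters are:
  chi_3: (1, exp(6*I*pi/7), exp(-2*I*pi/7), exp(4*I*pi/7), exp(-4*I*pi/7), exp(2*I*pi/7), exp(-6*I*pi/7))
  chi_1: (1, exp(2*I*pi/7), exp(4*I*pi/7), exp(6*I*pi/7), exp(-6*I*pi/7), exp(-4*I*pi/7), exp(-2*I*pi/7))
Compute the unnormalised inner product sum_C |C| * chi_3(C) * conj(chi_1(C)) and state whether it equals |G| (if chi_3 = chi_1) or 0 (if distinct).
Sum = 0; so <chi_3, chi_1> = 0 (distinct irreducibles are orthogonal).

Explanation: Compute term by term over conjugacy classes (|C| * chi_3(C) * conj(chi_1(C))):
  1*(1)*conj(1) + 1*(exp(6*I*pi/7))*conj(exp(2*I*pi/7)) + 1*(exp(-2*I*pi/7))*conj(exp(4*I*pi/7)) + 1*(exp(4*I*pi/7))*conj(exp(6*I*pi/7)) + 1*(exp(-4*I*pi/7))*conj(exp(-6*I*pi/7)) + 1*(exp(2*I*pi/7))*conj(exp(-4*I*pi/7)) + 1*(exp(-6*I*pi/7))*conj(exp(-2*I*pi/7))
  = (1) + (exp(4*I*pi/7)) + (exp(-6*I*pi/7)) + (exp(-2*I*pi/7)) + (exp(2*I*pi/7)) + (exp(6*I*pi/7)) + (exp(-4*I*pi/7))
  = 0.
(Exp terms are combined using exp(i*s)*conj(exp(i*t)) = exp(i*(s-t)), and sums of them are collapsed using the identity that for every m > 1 the m distinct m-th roots of unity sum to 0, e.g. 1 + exp(2*I*pi/3) + exp(-2*I*pi/3) = 0.)
Dividing by |G| = 7 gives 0/7 = 0, matching the row-orthogonality relation <chi_3, chi_1> = [chi_3 = chi_1].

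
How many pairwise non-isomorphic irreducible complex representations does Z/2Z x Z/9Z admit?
18

Proof sketch: The number of irreducible complex representations of a finite group equals its number of conjugacy classes. Z/2Z x Z/9Z is abelian of order 18, so every element is its own conjugacy class: 18 classes, so Z/2Z x Z/9Z (order 18) has exactly 18 irreducible complex representations.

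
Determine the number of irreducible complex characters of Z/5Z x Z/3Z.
15

Solution. The number of irreducible complex representations of a finite group equals its number of conjugacy classes. Z/5Z x Z/3Z is abelian of order 15, so every element is its own conjugacy class: 15 classes, so Z/5Z x Z/3Z (order 15) has exactly 15 irreducible complex representations.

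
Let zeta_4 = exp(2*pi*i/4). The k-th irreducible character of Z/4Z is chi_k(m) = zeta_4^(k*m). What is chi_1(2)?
chi_1(2) = zeta_4^2 = -1

Details: chi_1(2) = zeta_4^(1*2) = zeta_4^2. Since zeta_4^4 = 1, this equals zeta_4^2 = exp(2*pi*i*2/4) = -1.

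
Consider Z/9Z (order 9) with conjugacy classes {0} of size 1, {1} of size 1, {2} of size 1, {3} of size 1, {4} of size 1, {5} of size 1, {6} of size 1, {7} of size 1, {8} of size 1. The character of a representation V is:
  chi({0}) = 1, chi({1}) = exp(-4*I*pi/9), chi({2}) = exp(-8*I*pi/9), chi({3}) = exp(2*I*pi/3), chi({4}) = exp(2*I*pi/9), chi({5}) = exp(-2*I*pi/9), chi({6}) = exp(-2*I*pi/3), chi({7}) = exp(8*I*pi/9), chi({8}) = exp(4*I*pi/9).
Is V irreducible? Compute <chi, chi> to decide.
Irreducible: <chi, chi> = 1.

Explanation: <chi, chi> = (1/|G|) sum_C |C| * |chi(C)|^2 = (1/9)[1*|1|^2 + 1*|exp(-4*I*pi/9)|^2 + 1*|exp(-8*I*pi/9)|^2 + 1*|exp(2*I*pi/3)|^2 + 1*|exp(2*I*pi/9)|^2 + 1*|exp(-2*I*pi/9)|^2 + 1*|exp(-2*I*pi/3)|^2 + 1*|exp(8*I*pi/9)|^2 + 1*|exp(4*I*pi/9)|^2]
  = (1/9)[(1) + (1) + (1) + (1) + (1) + (1) + (1) + (1) + (1)] = 9/9 = 1.
(Exp terms are combined using exp(i*s)*conj(exp(i*t)) = exp(i*(s-t)), and sums of them are collapsed using the identity that for every m > 1 the m distinct m-th roots of unity sum to 0, e.g. 1 + exp(2*I*pi/3) + exp(-2*I*pi/3) = 0.)
A character is irreducible iff <chi, chi> = 1, so this representation is irreducible.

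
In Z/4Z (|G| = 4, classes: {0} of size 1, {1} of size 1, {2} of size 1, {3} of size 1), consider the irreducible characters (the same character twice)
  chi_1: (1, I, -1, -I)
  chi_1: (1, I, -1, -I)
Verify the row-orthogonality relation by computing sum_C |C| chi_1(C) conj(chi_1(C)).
Sum = 4 = |G| = 4; so <chi_1, chi_1> = 1 (norm-1 confirms irreducibility).

Proof sketch: Compute term by term over conjugacy classes (|C| * chi_1(C) * conj(chi_1(C))):
  1*(1)*conj(1) + 1*(I)*conj(I) + 1*(-1)*conj(-1) + 1*(-I)*conj(-I)
  = (1) + (1) + (1) + (1)
  = 4.
(Exp terms are combined using exp(i*s)*conj(exp(i*t)) = exp(i*(s-t)), and sums of them are collapsed using the identity that for every m > 1 the m distinct m-th roots of unity sum to 0, e.g. 1 + exp(2*I*pi/3) + exp(-2*I*pi/3) = 0.)
Dividing by |G| = 4 gives 4/4 = 1, matching the row-orthogonality relation <chi_1, chi_1> = [chi_1 = chi_1].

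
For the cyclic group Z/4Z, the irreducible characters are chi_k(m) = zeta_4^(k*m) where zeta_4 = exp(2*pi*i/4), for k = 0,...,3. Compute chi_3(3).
chi_3(3) = zeta_4^9 = I

Justification: chi_3(3) = zeta_4^(3*3) = zeta_4^9. Since zeta_4^4 = 1, this equals zeta_4^1 = exp(2*pi*i*1/4) = I.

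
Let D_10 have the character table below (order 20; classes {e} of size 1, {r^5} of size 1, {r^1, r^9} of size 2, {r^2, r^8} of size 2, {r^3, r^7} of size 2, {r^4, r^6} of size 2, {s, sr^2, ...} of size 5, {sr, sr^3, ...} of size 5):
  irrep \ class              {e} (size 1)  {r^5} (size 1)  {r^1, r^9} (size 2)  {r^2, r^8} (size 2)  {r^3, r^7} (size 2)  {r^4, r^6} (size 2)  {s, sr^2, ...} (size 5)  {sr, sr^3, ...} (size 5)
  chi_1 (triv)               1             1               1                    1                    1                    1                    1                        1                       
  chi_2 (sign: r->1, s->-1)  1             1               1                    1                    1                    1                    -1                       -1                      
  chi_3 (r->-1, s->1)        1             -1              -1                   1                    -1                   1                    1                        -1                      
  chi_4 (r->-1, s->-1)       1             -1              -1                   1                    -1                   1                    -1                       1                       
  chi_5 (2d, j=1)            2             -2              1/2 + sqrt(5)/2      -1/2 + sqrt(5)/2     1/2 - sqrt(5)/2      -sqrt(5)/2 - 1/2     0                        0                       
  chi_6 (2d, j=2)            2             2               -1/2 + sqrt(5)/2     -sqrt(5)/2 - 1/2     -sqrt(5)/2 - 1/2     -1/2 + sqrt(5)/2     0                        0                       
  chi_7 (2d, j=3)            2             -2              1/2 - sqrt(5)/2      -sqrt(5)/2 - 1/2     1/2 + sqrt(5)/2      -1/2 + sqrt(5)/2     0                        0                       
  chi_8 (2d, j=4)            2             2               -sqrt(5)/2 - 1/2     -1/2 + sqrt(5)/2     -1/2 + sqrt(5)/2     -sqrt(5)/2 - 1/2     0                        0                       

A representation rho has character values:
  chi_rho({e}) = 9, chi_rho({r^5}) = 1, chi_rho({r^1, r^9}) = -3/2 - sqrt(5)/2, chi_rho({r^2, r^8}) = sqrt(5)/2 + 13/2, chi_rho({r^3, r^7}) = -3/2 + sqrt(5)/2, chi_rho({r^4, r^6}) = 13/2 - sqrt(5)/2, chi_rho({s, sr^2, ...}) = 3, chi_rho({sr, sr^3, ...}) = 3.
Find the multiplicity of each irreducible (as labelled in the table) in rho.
Multiplicities: chi_1: 3, chi_2: 0, chi_3: 2, chi_4: 2, chi_5: 0, chi_6: 0, chi_7: 0, chi_8: 1.

Explanation: Use <chi_rho, chi> = (1/|G|) sum_C |C| * chi_rho(C) * conj(chi(C)) with |G| = 20 for each irreducible chi in the table:
  <chi_rho, chi_1> = (1/20)[1*(9)*conj(1) + 1*(1)*conj(1) + 2*(-3/2 - sqrt(5)/2)*conj(1) + 2*(sqrt(5)/2 + 13/2)*conj(1) + 2*(-3/2 + sqrt(5)/2)*conj(1) + 2*(13/2 - sqrt(5)/2)*conj(1) + 5*(3)*conj(1) + 5*(3)*conj(1)]
      = (1/20)[(9) + (1) + (-3 - sqrt(5)) + (sqrt(5) + 13) + (-3 + sqrt(5)) + (13 - sqrt(5)) + (15) + (15)] = 60/20 = 3
  <chi_rho, chi_2> = (1/20)[1*(9)*conj(1) + 1*(1)*conj(1) + 2*(-3/2 - sqrt(5)/2)*conj(1) + 2*(sqrt(5)/2 + 13/2)*conj(1) + 2*(-3/2 + sqrt(5)/2)*conj(1) + 2*(13/2 - sqrt(5)/2)*conj(1) + 5*(3)*conj(-1) + 5*(3)*conj(-1)]
      = (1/20)[(9) + (1) + (-3 - sqrt(5)) + (sqrt(5) + 13) + (-3 + sqrt(5)) + (13 - sqrt(5)) + (-15) + (-15)] = 0/20 = 0
  <chi_rho, chi_3> = (1/20)[1*(9)*conj(1) + 1*(1)*conj(-1) + 2*(-3/2 - sqrt(5)/2)*conj(-1) + 2*(sqrt(5)/2 + 13/2)*conj(1) + 2*(-3/2 + sqrt(5)/2)*conj(-1) + 2*(13/2 - sqrt(5)/2)*conj(1) + 5*(3)*conj(1) + 5*(3)*conj(-1)]
      = (1/20)[(9) + (-1) + (sqrt(5) + 3) + (sqrt(5) + 13) + (3 - sqrt(5)) + (13 - sqrt(5)) + (15) + (-15)] = 40/20 = 2
  <chi_rho, chi_4> = (1/20)[1*(9)*conj(1) + 1*(1)*conj(-1) + 2*(-3/2 - sqrt(5)/2)*conj(-1) + 2*(sqrt(5)/2 + 13/2)*conj(1) + 2*(-3/2 + sqrt(5)/2)*conj(-1) + 2*(13/2 - sqrt(5)/2)*conj(1) + 5*(3)*conj(-1) + 5*(3)*conj(1)]
      = (1/20)[(9) + (-1) + (sqrt(5) + 3) + (sqrt(5) + 13) + (3 - sqrt(5)) + (13 - sqrt(5)) + (-15) + (15)] = 40/20 = 2
  <chi_rho, chi_5> = (1/20)[1*(9)*conj(2) + 1*(1)*conj(-2) + 2*(-3/2 - sqrt(5)/2)*conj(1/2 + sqrt(5)/2) + 2*(sqrt(5)/2 + 13/2)*conj(-1/2 + sqrt(5)/2) + 2*(-3/2 + sqrt(5)/2)*conj(1/2 - sqrt(5)/2) + 2*(13/2 - sqrt(5)/2)*conj(-sqrt(5)/2 - 1/2) + 5*(3)*conj(0) + 5*(3)*conj(0)]
      = (1/20)[(18) + (-2) + (-2*sqrt(5) - 4) + (-4 + 6*sqrt(5)) + (-4 + 2*sqrt(5)) + (-6*sqrt(5) - 4) + (0) + (0)] = 0/20 = 0
  <chi_rho, chi_6> = (1/20)[1*(9)*conj(2) + 1*(1)*conj(2) + 2*(-3/2 - sqrt(5)/2)*conj(-1/2 + sqrt(5)/2) + 2*(sqrt(5)/2 + 13/2)*conj(-sqrt(5)/2 - 1/2) + 2*(-3/2 + sqrt(5)/2)*conj(-sqrt(5)/2 - 1/2) + 2*(13/2 - sqrt(5)/2)*conj(-1/2 + sqrt(5)/2) + 5*(3)*conj(0) + 5*(3)*conj(0)]
      = (1/20)[(18) + (2) + (-sqrt(5) - 1) + (-7*sqrt(5) - 9) + (-1 + sqrt(5)) + (-9 + 7*sqrt(5)) + (0) + (0)] = 0/20 = 0
  <chi_rho, chi_7> = (1/20)[1*(9)*conj(2) + 1*(1)*conj(-2) + 2*(-3/2 - sqrt(5)/2)*conj(1/2 - sqrt(5)/2) + 2*(sqrt(5)/2 + 13/2)*conj(-sqrt(5)/2 - 1/2) + 2*(-3/2 + sqrt(5)/2)*conj(1/2 + sqrt(5)/2) + 2*(13/2 - sqrt(5)/2)*conj(-1/2 + sqrt(5)/2) + 5*(3)*conj(0) + 5*(3)*conj(0)]
      = (1/20)[(18) + (-2) + (1 + sqrt(5)) + (-7*sqrt(5) - 9) + (1 - sqrt(5)) + (-9 + 7*sqrt(5)) + (0) + (0)] = 0/20 = 0
  <chi_rho, chi_8> = (1/20)[1*(9)*conj(2) + 1*(1)*conj(2) + 2*(-3/2 - sqrt(5)/2)*conj(-sqrt(5)/2 - 1/2) + 2*(sqrt(5)/2 + 13/2)*conj(-1/2 + sqrt(5)/2) + 2*(-3/2 + sqrt(5)/2)*conj(-1/2 + sqrt(5)/2) + 2*(13/2 - sqrt(5)/2)*conj(-sqrt(5)/2 - 1/2) + 5*(3)*conj(0) + 5*(3)*conj(0)]
      = (1/20)[(18) + (2) + (4 + 2*sqrt(5)) + (-4 + 6*sqrt(5)) + (4 - 2*sqrt(5)) + (-6*sqrt(5) - 4) + (0) + (0)] = 20/20 = 1
Dimension check: dim(rho) = sum (mult * dim) = 3*1 + 0*1 + 2*1 + 2*1 + 0*2 + 0*2 + 0*2 + 1*2 = 9 = chi_rho(e) = 9.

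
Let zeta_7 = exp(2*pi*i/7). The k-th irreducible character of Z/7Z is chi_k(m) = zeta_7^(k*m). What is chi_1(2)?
chi_1(2) = zeta_7^2 = exp(4*I*pi/7)

Solution. chi_1(2) = zeta_7^(1*2) = zeta_7^2. Since zeta_7^7 = 1, this equals zeta_7^2 = exp(2*pi*i*2/7) = exp(4*I*pi/7).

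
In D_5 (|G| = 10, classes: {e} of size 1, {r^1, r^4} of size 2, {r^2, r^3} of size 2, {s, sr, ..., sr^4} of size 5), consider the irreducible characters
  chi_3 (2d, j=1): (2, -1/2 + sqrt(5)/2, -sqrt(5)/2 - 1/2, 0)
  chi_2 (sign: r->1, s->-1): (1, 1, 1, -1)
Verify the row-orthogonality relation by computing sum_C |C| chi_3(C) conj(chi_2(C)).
Sum = 0; so <chi_3, chi_2> = 0 (distinct irreducibles are orthogonal).

Compute term by term over conjugacy classes (|C| * chi_3(C) * conj(chi_2(C))):
  1*(2)*conj(1) + 2*(-1/2 + sqrt(5)/2)*conj(1) + 2*(-sqrt(5)/2 - 1/2)*conj(1) + 5*(0)*conj(-1)
  = (2) + (-1 + sqrt(5)) + (-sqrt(5) - 1) + (0)
  = 0.
Dividing by |G| = 10 gives 0/10 = 0, matching the row-orthogonality relation <chi_3, chi_2> = [chi_3 = chi_2].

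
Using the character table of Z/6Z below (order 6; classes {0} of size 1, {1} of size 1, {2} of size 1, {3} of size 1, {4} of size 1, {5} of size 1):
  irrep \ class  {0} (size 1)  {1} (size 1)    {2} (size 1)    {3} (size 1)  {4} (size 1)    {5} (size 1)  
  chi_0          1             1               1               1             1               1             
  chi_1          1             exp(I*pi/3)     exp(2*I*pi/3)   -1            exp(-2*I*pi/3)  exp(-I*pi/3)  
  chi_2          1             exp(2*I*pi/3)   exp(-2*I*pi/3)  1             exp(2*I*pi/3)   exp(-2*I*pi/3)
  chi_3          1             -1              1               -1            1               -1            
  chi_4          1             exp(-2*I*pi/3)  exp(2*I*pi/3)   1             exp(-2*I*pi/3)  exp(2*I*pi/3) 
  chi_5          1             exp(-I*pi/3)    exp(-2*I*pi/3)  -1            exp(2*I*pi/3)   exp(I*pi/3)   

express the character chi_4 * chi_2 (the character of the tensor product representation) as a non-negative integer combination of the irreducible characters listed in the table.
chi_4 tensor chi_2 = chi_0 (all other irreducibles have multiplicity 0).

Justification: The character of a tensor product is the pointwise product (chi_4 * chi_2)(C) = chi_4(C) * chi_2(C):
  {0}: (1)*(1), {1}: (exp(-2*I*pi/3))*(exp(2*I*pi/3)), {2}: (exp(2*I*pi/3))*(exp(-2*I*pi/3)), {3}: (1)*(1), {4}: (exp(-2*I*pi/3))*(exp(2*I*pi/3)), {5}: (exp(2*I*pi/3))*(exp(-2*I*pi/3))
so (chi_4 * chi_2) takes values
  {0} -> 1, {1} -> 1, {2} -> 1, {3} -> 1, {4} -> 1, {5} -> 1.
Now take the inner product of this character with each irreducible chi from the table, <chi_4*chi_2, chi> = (1/6) sum_C |C| (chi_4*chi_2)(C) conj(chi(C)):
  <chi_4*chi_2, chi_0> = (1/6)[1*(1)*conj(1) + 1*(1)*conj(1) + 1*(1)*conj(1) + 1*(1)*conj(1) + 1*(1)*conj(1) + 1*(1)*conj(1)]
      = (1/6)[(1) + (1) + (1) + (1) + (1) + (1)] = 6/6 = 1
  <chi_4*chi_2, chi_1> = (1/6)[1*(1)*conj(1) + 1*(1)*conj(exp(I*pi/3)) + 1*(1)*conj(exp(2*I*pi/3)) + 1*(1)*conj(-1) + 1*(1)*conj(exp(-2*I*pi/3)) + 1*(1)*conj(exp(-I*pi/3))]
      = (1/6)[(1) + (exp(-I*pi/3)) + (exp(-2*I*pi/3)) + (-1) + (exp(2*I*pi/3)) + (exp(I*pi/3))] = 0/6 = 0
  <chi_4*chi_2, chi_2> = (1/6)[1*(1)*conj(1) + 1*(1)*conj(exp(2*I*pi/3)) + 1*(1)*conj(exp(-2*I*pi/3)) + 1*(1)*conj(1) + 1*(1)*conj(exp(2*I*pi/3)) + 1*(1)*conj(exp(-2*I*pi/3))]
      = (1/6)[(1) + (exp(-2*I*pi/3)) + (exp(2*I*pi/3)) + (1) + (exp(-2*I*pi/3)) + (exp(2*I*pi/3))] = 0/6 = 0
  <chi_4*chi_2, chi_3> = (1/6)[1*(1)*conj(1) + 1*(1)*conj(-1) + 1*(1)*conj(1) + 1*(1)*conj(-1) + 1*(1)*conj(1) + 1*(1)*conj(-1)]
      = (1/6)[(1) + (-1) + (1) + (-1) + (1) + (-1)] = 0/6 = 0
  <chi_4*chi_2, chi_4> = (1/6)[1*(1)*conj(1) + 1*(1)*conj(exp(-2*I*pi/3)) + 1*(1)*conj(exp(2*I*pi/3)) + 1*(1)*conj(1) + 1*(1)*conj(exp(-2*I*pi/3)) + 1*(1)*conj(exp(2*I*pi/3))]
      = (1/6)[(1) + (exp(2*I*pi/3)) + (exp(-2*I*pi/3)) + (1) + (exp(2*I*pi/3)) + (exp(-2*I*pi/3))] = 0/6 = 0
  <chi_4*chi_2, chi_5> = (1/6)[1*(1)*conj(1) + 1*(1)*conj(exp(-I*pi/3)) + 1*(1)*conj(exp(-2*I*pi/3)) + 1*(1)*conj(-1) + 1*(1)*conj(exp(2*I*pi/3)) + 1*(1)*conj(exp(I*pi/3))]
      = (1/6)[(1) + (exp(I*pi/3)) + (exp(2*I*pi/3)) + (-1) + (exp(-2*I*pi/3)) + (exp(-I*pi/3))] = 0/6 = 0
(Exp terms are combined using exp(i*s)*conj(exp(i*t)) = exp(i*(s-t)), and sums of them are collapsed using the identity that for every m > 1 the m distinct m-th roots of unity sum to 0, e.g. 1 + exp(2*I*pi/3) + exp(-2*I*pi/3) = 0.)
Hence the multiplicities are chi_0: 1. Dimension check: dim(chi_4)*dim(chi_2) = 1*1 = 1 and sum (mult * dim) = 1*1 = 1.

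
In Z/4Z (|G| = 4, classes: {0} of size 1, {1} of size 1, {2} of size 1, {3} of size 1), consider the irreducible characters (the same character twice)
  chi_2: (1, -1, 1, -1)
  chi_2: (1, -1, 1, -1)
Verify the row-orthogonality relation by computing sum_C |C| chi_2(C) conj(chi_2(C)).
Sum = 4 = |G| = 4; so <chi_2, chi_2> = 1 (norm-1 confirms irreducibility).

Compute term by term over conjugacy classes (|C| * chi_2(C) * conj(chi_2(C))):
  1*(1)*conj(1) + 1*(-1)*conj(-1) + 1*(1)*conj(1) + 1*(-1)*conj(-1)
  = (1) + (1) + (1) + (1)
  = 4.
(Exp terms are combined using exp(i*s)*conj(exp(i*t)) = exp(i*(s-t)), and sums of them are collapsed using the identity that for every m > 1 the m distinct m-th roots of unity sum to 0, e.g. 1 + exp(2*I*pi/3) + exp(-2*I*pi/3) = 0.)
Dividing by |G| = 4 gives 4/4 = 1, matching the row-orthogonality relation <chi_2, chi_2> = [chi_2 = chi_2].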